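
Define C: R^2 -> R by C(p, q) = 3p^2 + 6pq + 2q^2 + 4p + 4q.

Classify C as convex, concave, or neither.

C is quadratic, so its Hessian is the constant matrix H = [[6, 6], [6, 4]].
det(H) = -12, tr(H) = 10.
det(H) < 0, so H is indefinite: neither convex nor concave.

neither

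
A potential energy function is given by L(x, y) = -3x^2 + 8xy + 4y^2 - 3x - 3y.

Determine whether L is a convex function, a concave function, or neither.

neither

L is quadratic, so its Hessian is the constant matrix H = [[-6, 8], [8, 8]].
det(H) = -112, tr(H) = 2.
det(H) < 0, so H is indefinite: neither convex nor concave.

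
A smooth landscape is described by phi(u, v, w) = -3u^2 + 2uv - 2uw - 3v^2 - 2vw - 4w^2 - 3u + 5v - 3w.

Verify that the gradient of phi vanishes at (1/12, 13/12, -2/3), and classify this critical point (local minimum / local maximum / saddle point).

∇phi = (-6u + 2v - 2w - 3, 2u - 6v - 2w + 5, -2u - 2v - 8w - 3); substituting (1/12, 13/12, -2/3) gives ∇phi = (0, 0, 0), so (1/12, 13/12, -2/3) is indeed a critical point.
The Hessian is constant: H = [[-6, 2, -2], [2, -6, -2], [-2, -2, -8]].
Leading principal minors: Δ₁ = -6, Δ₂ = 32, Δ₃ = -192.
The minors alternate sign starting negative (−, +, −), so H is negative definite: a local maximum.

local maximum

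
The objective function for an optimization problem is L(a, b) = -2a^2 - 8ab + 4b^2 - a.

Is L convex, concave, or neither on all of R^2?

L is quadratic, so its Hessian is the constant matrix H = [[-4, -8], [-8, 8]].
det(H) = -96, tr(H) = 4.
det(H) < 0, so H is indefinite: neither convex nor concave.

neither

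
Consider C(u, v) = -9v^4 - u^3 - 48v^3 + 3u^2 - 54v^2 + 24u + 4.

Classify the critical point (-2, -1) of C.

local minimum

The mixed partial ∂²C/∂u∂v is 0, so the Hessian at any point is diag(C_uu, C_vv) = diag(6(-u + 1), -36(3v^2 + 8v + 3)).
At (-2, -1): H = diag(18, 72).
Both eigenvalues are positive, so H is positive definite: a local minimum.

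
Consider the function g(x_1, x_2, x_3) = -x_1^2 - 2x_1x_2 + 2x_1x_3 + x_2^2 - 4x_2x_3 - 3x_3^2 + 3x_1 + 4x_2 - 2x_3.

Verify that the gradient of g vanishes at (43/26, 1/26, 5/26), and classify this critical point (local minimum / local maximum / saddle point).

saddle point

∇g = (-2x_1 - 2x_2 + 2x_3 + 3, -2x_1 + 2x_2 - 4x_3 + 4, 2x_1 - 4x_2 - 6x_3 - 2); substituting (43/26, 1/26, 5/26) gives ∇g = (0, 0, 0), so (43/26, 1/26, 5/26) is indeed a critical point.
The Hessian is constant: H = [[-2, -2, 2], [-2, 2, -4], [2, -4, -6]].
Leading principal minors: Δ₁ = -2, Δ₂ = -8, Δ₃ = 104.
The minors fit neither the all-positive nor the alternating-sign pattern, so H is indefinite: a saddle point.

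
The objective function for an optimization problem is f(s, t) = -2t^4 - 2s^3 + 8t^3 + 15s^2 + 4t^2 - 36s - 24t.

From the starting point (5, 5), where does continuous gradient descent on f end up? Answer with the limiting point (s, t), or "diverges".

f is separable, so gradient descent decouples: s follows -∂f/∂s, t follows -∂f/∂t.
∂f/∂s = -6(s - 3)(s - 2); at s=5 this is -36, so s increases.
∂f/∂t = -8(t - 3)(t - 1)(t + 1); at t=5 this is -384, so t increases.
The s-coordinate has no critical point in that direction and runs off to infinity.

diverges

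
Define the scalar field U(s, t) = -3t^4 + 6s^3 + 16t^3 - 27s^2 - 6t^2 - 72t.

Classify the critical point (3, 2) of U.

The mixed partial ∂²U/∂s∂t is 0, so the Hessian at any point is diag(U_ss, U_tt) = diag(18(2s - 3), 12(-3t^2 + 8t - 1)).
At (3, 2): H = diag(54, 36).
Both eigenvalues are positive, so H is positive definite: a local minimum.

local minimum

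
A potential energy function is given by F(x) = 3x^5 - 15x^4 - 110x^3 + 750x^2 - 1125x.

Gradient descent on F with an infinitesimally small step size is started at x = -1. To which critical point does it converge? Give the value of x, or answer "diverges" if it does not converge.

F'(x) = 15(x - 5)(x - 3)(x - 1)(x + 5), so F'(-1) = -2880.
Gradient descent moves in the -F' direction, i.e. x is increasing.
The nearest critical point in that direction is x = 1, where F'' = 720 > 0 (a local minimum). The iterate converges there.

1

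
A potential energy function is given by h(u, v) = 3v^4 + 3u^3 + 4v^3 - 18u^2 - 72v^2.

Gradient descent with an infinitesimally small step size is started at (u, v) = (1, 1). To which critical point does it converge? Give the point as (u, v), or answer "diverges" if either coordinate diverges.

h is separable, so gradient descent decouples: u follows -∂h/∂u, v follows -∂h/∂v.
∂h/∂u = 9u(u - 4); at u=1 this is -27, so u increases.
∂h/∂v = 12v(v - 3)(v + 4); at v=1 this is -120, so v increases.
u converges to its nearest critical value 4 (a local min of the u-part); v converges to 3. The iterate converges to (4, 3).

(4, 3)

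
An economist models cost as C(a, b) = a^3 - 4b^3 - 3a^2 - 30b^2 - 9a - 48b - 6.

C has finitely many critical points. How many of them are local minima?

1

C separates as a function of a plus a function of b, so ∇C=0 decouples.
∂C/∂a = 3(a - 3)(a + 1) = 0 at a ∈ {-1, 3}; ∂C/∂b = -12(b + 1)(b + 4) = 0 at b ∈ {-4, -1}.
The Hessian is diagonal: diag(C_aa, C_bb). Second derivatives: C_aa(-1)=-12, C_aa(3)=12; C_bb(-4)=36, C_bb(-1)=-36.
Local minima occur where both diagonal entries positive: (3, -4). Count: 1.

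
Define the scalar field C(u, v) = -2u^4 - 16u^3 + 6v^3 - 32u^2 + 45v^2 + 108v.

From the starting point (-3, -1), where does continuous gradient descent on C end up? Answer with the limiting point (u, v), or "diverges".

(-2, -2)

C is separable, so gradient descent decouples: u follows -∂C/∂u, v follows -∂C/∂v.
∂C/∂u = -8u(u + 2)(u + 4); at u=-3 this is -24, so u increases.
∂C/∂v = 18(v + 2)(v + 3); at v=-1 this is 36, so v decreases.
u converges to its nearest critical value -2 (a local min of the u-part); v converges to -2. The iterate converges to (-2, -2).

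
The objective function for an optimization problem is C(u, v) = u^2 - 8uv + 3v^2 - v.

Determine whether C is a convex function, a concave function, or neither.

neither

C is quadratic, so its Hessian is the constant matrix H = [[2, -8], [-8, 6]].
det(H) = -52, tr(H) = 8.
det(H) < 0, so H is indefinite: neither convex nor concave.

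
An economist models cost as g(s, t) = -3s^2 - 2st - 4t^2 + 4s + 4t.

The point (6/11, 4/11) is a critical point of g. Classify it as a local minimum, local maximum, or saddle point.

local maximum

The Hessian of g is constant: H = [[-6, -2], [-2, -8]].
det(H) = (-6)·(-8) − (-2)² = 44.
det(H) > 0 and tr(H) = -14 < 0, so H is negative definite and the point is a local maximum.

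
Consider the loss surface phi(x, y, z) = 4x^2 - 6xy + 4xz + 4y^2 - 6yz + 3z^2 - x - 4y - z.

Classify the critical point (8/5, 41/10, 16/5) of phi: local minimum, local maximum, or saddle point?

local minimum

The Hessian is constant: H = [[8, -6, 4], [-6, 8, -6], [4, -6, 6]].
Leading principal minors: Δ₁ = 8, Δ₂ = 28, Δ₃ = 40.
All leading minors are positive, so H is positive definite: a local minimum.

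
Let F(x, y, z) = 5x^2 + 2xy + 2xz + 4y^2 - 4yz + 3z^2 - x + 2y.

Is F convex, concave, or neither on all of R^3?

F is quadratic, so its Hessian is the constant matrix H = [[10, 2, 2], [2, 8, -4], [2, -4, 6]].
Leading principal minors: 10, 76, 232.
All positive ⇒ H ≻ 0 ⇒ convex.

convex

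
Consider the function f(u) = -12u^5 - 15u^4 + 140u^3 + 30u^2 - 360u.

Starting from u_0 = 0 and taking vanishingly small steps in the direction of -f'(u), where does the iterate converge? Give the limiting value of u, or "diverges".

f'(u) = -60(u - 2)(u - 1)(u + 1)(u + 3), so f'(0) = -360.
Gradient descent moves in the -f' direction, i.e. u is increasing.
The nearest critical point in that direction is u = 1, where f'' = 480 > 0 (a local minimum). The iterate converges there.

1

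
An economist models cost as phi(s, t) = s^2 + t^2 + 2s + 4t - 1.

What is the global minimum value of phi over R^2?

-6

phi(s,t) separates as P(s) + Q(t) − 1, so its minimum is min P + min Q − 1.
P'(s) = 2s + 2 vanishes at s ∈ {-1}; Q'(t) = 2(t + 2) vanishes at t ∈ {-2}.
Local minima of P (where P''>0): P(-1)=-1. Local minima of Q: Q(-2)=-4.
So the global minimum of phi is P(-1) + Q(-2) − 1 = -1 − 4 − 1 = -6, attained at (-1, -2).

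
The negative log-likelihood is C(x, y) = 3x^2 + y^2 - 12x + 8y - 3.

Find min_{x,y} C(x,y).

-31

C(x,y) separates as P(x) + Q(y) − 3, so its minimum is min P + min Q − 3.
P'(x) = 6x - 12 vanishes at x ∈ {2}; Q'(y) = 2y + 8 vanishes at y ∈ {-4}.
Local minima of P (where P''>0): P(2)=-12. Local minima of Q: Q(-4)=-16.
So the global minimum of C is P(2) + Q(-4) − 3 = -12 − 16 − 3 = -31, attained at (2, -4).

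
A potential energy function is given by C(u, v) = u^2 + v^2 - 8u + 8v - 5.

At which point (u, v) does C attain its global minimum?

(4, -4)

C(u,v) separates as P(u) + Q(v) − 5, so its minimum is min P + min Q − 5.
P'(u) = 2u - 8 vanishes at u ∈ {4}; Q'(v) = 2v + 8 vanishes at v ∈ {-4}.
Local minima of P (where P''>0): P(4)=-16. Local minima of Q: Q(-4)=-16.
So the global minimum of C is P(4) + Q(-4) − 5 = -16 − 16 − 5 = -37, attained at (4, -4).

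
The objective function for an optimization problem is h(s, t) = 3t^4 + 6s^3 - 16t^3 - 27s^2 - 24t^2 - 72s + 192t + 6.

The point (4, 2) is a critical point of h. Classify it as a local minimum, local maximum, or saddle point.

The mixed partial ∂²h/∂s∂t is 0, so the Hessian at any point is diag(h_ss, h_tt) = diag(18(2s - 3), 12(3t^2 - 8t - 4)).
At (4, 2): H = diag(90, -96).
The eigenvalues have opposite signs, so H is indefinite: a saddle point.

saddle point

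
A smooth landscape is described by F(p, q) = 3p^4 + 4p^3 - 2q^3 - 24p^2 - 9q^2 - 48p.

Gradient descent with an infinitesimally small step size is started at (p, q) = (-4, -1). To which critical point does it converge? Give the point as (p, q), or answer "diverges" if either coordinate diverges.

F is separable, so gradient descent decouples: p follows -∂F/∂p, q follows -∂F/∂q.
∂F/∂p = 12(p - 2)(p + 1)(p + 2); at p=-4 this is -432, so p increases.
∂F/∂q = -6q(q + 3); at q=-1 this is 12, so q decreases.
p converges to its nearest critical value -2 (a local min of the p-part); q converges to -3. The iterate converges to (-2, -3).

(-2, -3)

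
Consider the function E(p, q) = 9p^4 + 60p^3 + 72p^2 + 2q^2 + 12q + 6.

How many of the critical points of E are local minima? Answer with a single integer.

2

E separates as a function of p plus a function of q, so ∇E=0 decouples.
∂E/∂p = 36p(p + 1)(p + 4) = 0 at p ∈ {-4, -1, 0}; ∂E/∂q = 4(q + 3) = 0 at q ∈ {-3}.
The Hessian is diagonal: diag(E_pp, E_qq). Second derivatives: E_pp(-4)=432, E_pp(-1)=-108, E_pp(0)=144; E_qq(-3)=4.
Local minima occur where both diagonal entries positive: (-4, -3), (0, -3). Count: 2.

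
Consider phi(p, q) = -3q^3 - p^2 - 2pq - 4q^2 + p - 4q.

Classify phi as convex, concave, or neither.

neither

The term -3q^3 is cubic, so the Hessian is not constant.
∂²phi/∂q² = -18q - 8, which takes both signs as q varies (negative for sufficiently large q). A diagonal entry of the Hessian changing sign means the Hessian is neither positive- nor negative-semidefinite on all of R^2.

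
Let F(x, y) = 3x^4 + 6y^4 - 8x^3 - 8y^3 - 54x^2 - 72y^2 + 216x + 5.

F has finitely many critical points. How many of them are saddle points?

F separates as a function of x plus a function of y, so ∇F=0 decouples.
∂F/∂x = 12(x - 3)(x - 2)(x + 3) = 0 at x ∈ {-3, 2, 3}; ∂F/∂y = 24y(y - 3)(y + 2) = 0 at y ∈ {-2, 0, 3}.
The Hessian is diagonal: diag(F_xx, F_yy). Second derivatives: F_xx(-3)=360, F_xx(2)=-60, F_xx(3)=72; F_yy(-2)=240, F_yy(0)=-144, F_yy(3)=360.
Saddle points occur where the two diagonal entries have opposite signs: (-3, 0), (2, -2), (2, 3), (3, 0). Count: 4.

4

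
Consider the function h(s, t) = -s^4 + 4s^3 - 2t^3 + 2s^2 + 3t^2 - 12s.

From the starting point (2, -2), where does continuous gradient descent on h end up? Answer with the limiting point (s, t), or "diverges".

h is separable, so gradient descent decouples: s follows -∂h/∂s, t follows -∂h/∂t.
∂h/∂s = -4(s - 3)(s - 1)(s + 1); at s=2 this is 12, so s decreases.
∂h/∂t = -6t(t - 1); at t=-2 this is -36, so t increases.
s converges to its nearest critical value 1 (a local min of the s-part); t converges to 0. The iterate converges to (1, 0).

(1, 0)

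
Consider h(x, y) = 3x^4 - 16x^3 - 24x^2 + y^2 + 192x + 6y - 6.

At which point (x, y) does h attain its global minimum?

(-2, -3)

h(x,y) separates as P(x) + Q(y) − 6, so its minimum is min P + min Q − 6.
P'(x) = 12(x - 4)(x - 2)(x + 2) vanishes at x ∈ {-2, 2, 4}; Q'(y) = 2y + 6 vanishes at y ∈ {-3}.
Local minima of P (where P''>0): P(-2)=-304, P(4)=128. Local minima of Q: Q(-3)=-9.
So the global minimum of h is P(-2) + Q(-3) − 6 = -304 − 9 − 6 = -319, attained at (-2, -3).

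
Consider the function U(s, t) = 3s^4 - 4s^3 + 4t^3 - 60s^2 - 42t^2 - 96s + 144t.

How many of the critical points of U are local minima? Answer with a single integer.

2

U separates as a function of s plus a function of t, so ∇U=0 decouples.
∂U/∂s = 12(s - 4)(s + 1)(s + 2) = 0 at s ∈ {-2, -1, 4}; ∂U/∂t = 12(t - 4)(t - 3) = 0 at t ∈ {3, 4}.
The Hessian is diagonal: diag(U_ss, U_tt). Second derivatives: U_ss(-2)=72, U_ss(-1)=-60, U_ss(4)=360; U_tt(3)=-12, U_tt(4)=12.
Local minima occur where both diagonal entries positive: (-2, 4), (4, 4). Count: 2.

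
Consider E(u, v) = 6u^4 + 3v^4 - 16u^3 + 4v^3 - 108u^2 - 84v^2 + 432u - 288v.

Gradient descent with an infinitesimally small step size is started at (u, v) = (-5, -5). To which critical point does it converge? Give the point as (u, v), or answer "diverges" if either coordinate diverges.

E is separable, so gradient descent decouples: u follows -∂E/∂u, v follows -∂E/∂v.
∂E/∂u = 24(u - 3)(u - 2)(u + 3); at u=-5 this is -2688, so u increases.
∂E/∂v = 12(v - 4)(v + 2)(v + 3); at v=-5 this is -648, so v increases.
u converges to its nearest critical value -3 (a local min of the u-part); v converges to -3. The iterate converges to (-3, -3).

(-3, -3)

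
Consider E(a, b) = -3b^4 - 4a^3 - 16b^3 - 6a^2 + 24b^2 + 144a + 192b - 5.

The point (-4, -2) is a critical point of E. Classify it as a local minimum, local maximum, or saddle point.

The mixed partial ∂²E/∂a∂b is 0, so the Hessian at any point is diag(E_aa, E_bb) = diag(-12(2a + 1), 12(-3b^2 - 8b + 4)).
At (-4, -2): H = diag(84, 96).
Both eigenvalues are positive, so H is positive definite: a local minimum.

local minimum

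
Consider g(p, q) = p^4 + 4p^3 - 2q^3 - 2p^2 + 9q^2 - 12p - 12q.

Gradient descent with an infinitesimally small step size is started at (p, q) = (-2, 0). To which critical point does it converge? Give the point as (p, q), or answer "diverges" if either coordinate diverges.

(-3, 1)

g is separable, so gradient descent decouples: p follows -∂g/∂p, q follows -∂g/∂q.
∂g/∂p = 4(p - 1)(p + 1)(p + 3); at p=-2 this is 12, so p decreases.
∂g/∂q = -6(q - 2)(q - 1); at q=0 this is -12, so q increases.
p converges to its nearest critical value -3 (a local min of the p-part); q converges to 1. The iterate converges to (-3, 1).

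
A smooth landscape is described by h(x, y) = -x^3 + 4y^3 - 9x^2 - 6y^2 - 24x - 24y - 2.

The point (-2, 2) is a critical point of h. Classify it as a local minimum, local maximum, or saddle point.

saddle point

The mixed partial ∂²h/∂x∂y is 0, so the Hessian at any point is diag(h_xx, h_yy) = diag(-6(x + 3), 12(2y - 1)).
At (-2, 2): H = diag(-6, 36).
The eigenvalues have opposite signs, so H is indefinite: a saddle point.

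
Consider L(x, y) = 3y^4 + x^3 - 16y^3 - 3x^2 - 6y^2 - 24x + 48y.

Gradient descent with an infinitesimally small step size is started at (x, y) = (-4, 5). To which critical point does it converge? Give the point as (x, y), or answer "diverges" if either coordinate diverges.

diverges

L is separable, so gradient descent decouples: x follows -∂L/∂x, y follows -∂L/∂y.
∂L/∂x = 3(x - 4)(x + 2); at x=-4 this is 48, so x decreases.
∂L/∂y = 12(y - 4)(y - 1)(y + 1); at y=5 this is 288, so y decreases.
The x-coordinate has no critical point in that direction and runs off to infinity.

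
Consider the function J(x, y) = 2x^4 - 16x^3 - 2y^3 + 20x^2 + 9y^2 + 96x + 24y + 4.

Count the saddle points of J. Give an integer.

3

J separates as a function of x plus a function of y, so ∇J=0 decouples.
∂J/∂x = 8(x - 4)(x - 3)(x + 1) = 0 at x ∈ {-1, 3, 4}; ∂J/∂y = -6(y - 4)(y + 1) = 0 at y ∈ {-1, 4}.
The Hessian is diagonal: diag(J_xx, J_yy). Second derivatives: J_xx(-1)=160, J_xx(3)=-32, J_xx(4)=40; J_yy(-1)=30, J_yy(4)=-30.
Saddle points occur where the two diagonal entries have opposite signs: (-1, 4), (3, -1), (4, 4). Count: 3.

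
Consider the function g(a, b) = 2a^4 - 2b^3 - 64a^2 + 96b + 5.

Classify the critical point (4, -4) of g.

The mixed partial ∂²g/∂a∂b is 0, so the Hessian at any point is diag(g_aa, g_bb) = diag(8(3a^2 - 16), -12b).
At (4, -4): H = diag(256, 48).
Both eigenvalues are positive, so H is positive definite: a local minimum.

local minimum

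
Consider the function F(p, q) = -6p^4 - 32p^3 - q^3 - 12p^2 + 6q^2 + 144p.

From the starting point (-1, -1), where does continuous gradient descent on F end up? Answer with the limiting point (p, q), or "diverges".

(-2, 0)

F is separable, so gradient descent decouples: p follows -∂F/∂p, q follows -∂F/∂q.
∂F/∂p = -24(p - 1)(p + 2)(p + 3); at p=-1 this is 96, so p decreases.
∂F/∂q = -3q(q - 4); at q=-1 this is -15, so q increases.
p converges to its nearest critical value -2 (a local min of the p-part); q converges to 0. The iterate converges to (-2, 0).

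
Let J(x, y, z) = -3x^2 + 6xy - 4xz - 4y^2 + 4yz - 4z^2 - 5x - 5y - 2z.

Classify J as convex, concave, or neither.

J is quadratic, so its Hessian is the constant matrix H = [[-6, 6, -4], [6, -8, 4], [-4, 4, -8]].
Leading principal minors: -6, 12, -64.
Signs alternate −, +, − ⇒ H ≺ 0 ⇒ concave.

concave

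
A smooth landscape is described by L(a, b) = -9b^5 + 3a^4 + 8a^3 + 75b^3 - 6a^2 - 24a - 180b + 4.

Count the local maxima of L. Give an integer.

2

L separates as a function of a plus a function of b, so ∇L=0 decouples.
∂L/∂a = 12(a - 1)(a + 1)(a + 2) = 0 at a ∈ {-2, -1, 1}; ∂L/∂b = -45(b - 2)(b - 1)(b + 1)(b + 2) = 0 at b ∈ {-2, -1, 1, 2}.
The Hessian is diagonal: diag(L_aa, L_bb). Second derivatives: L_aa(-2)=36, L_aa(-1)=-24, L_aa(1)=72; L_bb(-2)=540, L_bb(-1)=-270, L_bb(1)=270, L_bb(2)=-540.
Local maxima occur where both diagonal entries negative: (-1, -1), (-1, 2). Count: 2.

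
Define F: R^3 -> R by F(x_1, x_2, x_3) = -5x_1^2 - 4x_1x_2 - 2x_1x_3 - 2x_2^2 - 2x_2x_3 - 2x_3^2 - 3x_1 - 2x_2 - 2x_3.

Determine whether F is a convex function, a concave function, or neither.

F is quadratic, so its Hessian is the constant matrix H = [[-10, -4, -2], [-4, -4, -2], [-2, -2, -4]].
Leading principal minors: -10, 24, -72.
Signs alternate −, +, − ⇒ H ≺ 0 ⇒ concave.

concave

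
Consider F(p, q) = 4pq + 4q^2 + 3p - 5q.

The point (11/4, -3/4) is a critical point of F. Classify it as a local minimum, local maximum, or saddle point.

saddle point

The Hessian of F is constant: H = [[0, 4], [4, 8]].
det(H) = 0·8 − 4² = -16.
Since det(H) < 0, H is indefinite and the critical point is a saddle point.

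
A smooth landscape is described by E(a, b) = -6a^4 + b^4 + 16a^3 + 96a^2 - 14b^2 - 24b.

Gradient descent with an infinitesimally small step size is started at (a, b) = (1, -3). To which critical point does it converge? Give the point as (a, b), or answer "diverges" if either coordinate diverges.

E is separable, so gradient descent decouples: a follows -∂E/∂a, b follows -∂E/∂b.
∂E/∂a = -24a(a - 4)(a + 2); at a=1 this is 216, so a decreases.
∂E/∂b = 4(b - 3)(b + 1)(b + 2); at b=-3 this is -48, so b increases.
a converges to its nearest critical value 0 (a local min of the a-part); b converges to -2. The iterate converges to (0, -2).

(0, -2)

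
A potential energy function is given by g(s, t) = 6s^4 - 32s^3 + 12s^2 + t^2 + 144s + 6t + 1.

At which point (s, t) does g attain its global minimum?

g(s,t) separates as P(s) + Q(t) + 1, so its minimum is min P + min Q + 1.
P'(s) = 24(s - 3)(s - 2)(s + 1) vanishes at s ∈ {-1, 2, 3}; Q'(t) = 2(t + 3) vanishes at t ∈ {-3}.
Local minima of P (where P''>0): P(-1)=-94, P(3)=162. Local minima of Q: Q(-3)=-9.
So the global minimum of g is P(-1) + Q(-3) + 1 = -94 − 9 + 1 = -102, attained at (-1, -3).

(-1, -3)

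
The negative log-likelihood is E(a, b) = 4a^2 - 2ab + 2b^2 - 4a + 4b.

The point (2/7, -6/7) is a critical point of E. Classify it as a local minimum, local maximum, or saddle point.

The Hessian of E is constant: H = [[8, -2], [-2, 4]].
det(H) = 8·4 − (-2)² = 28.
det(H) > 0 and tr(H) = 12 > 0, so H is positive definite and the point is a local minimum.

local minimum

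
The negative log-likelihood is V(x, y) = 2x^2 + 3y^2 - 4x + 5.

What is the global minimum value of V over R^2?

3

V(x,y) separates as P(x) + Q(y) + 5, so its minimum is min P + min Q + 5.
P'(x) = 4x - 4 vanishes at x ∈ {1}; Q'(y) = 6y vanishes at y ∈ {0}.
Local minima of P (where P''>0): P(1)=-2. Local minima of Q: Q(0)=0.
So the global minimum of V is P(1) + Q(0) + 5 = -2 + 0 + 5 = 3, attained at (1, 0).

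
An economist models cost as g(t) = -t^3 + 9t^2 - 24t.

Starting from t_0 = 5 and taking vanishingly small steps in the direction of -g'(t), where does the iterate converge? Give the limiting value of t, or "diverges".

diverges

g'(t) = -3(t - 4)(t - 2), so g'(5) = -9.
Gradient descent moves in the -g' direction, i.e. t is increasing.
There is no critical point above t=5, and g' keeps the same sign, so the iterate runs off to +∞.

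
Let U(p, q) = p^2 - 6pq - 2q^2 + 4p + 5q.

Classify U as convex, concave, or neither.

U is quadratic, so its Hessian is the constant matrix H = [[2, -6], [-6, -4]].
det(H) = -44, tr(H) = -2.
det(H) < 0, so H is indefinite: neither convex nor concave.

neither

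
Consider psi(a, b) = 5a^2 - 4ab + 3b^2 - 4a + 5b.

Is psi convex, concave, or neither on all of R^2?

psi is quadratic, so its Hessian is the constant matrix H = [[10, -4], [-4, 6]].
det(H) = 44, tr(H) = 16.
det(H) > 0 and tr(H) > 0, so H is positive definite everywhere: convex.

convex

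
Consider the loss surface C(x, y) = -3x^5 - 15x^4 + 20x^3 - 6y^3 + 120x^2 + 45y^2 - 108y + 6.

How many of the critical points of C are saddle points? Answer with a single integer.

C separates as a function of x plus a function of y, so ∇C=0 decouples.
∂C/∂x = -15x(x - 2)(x + 2)(x + 4) = 0 at x ∈ {-4, -2, 0, 2}; ∂C/∂y = -18(y - 3)(y - 2) = 0 at y ∈ {2, 3}.
The Hessian is diagonal: diag(C_xx, C_yy). Second derivatives: C_xx(-4)=720, C_xx(-2)=-240, C_xx(0)=240, C_xx(2)=-720; C_yy(2)=18, C_yy(3)=-18.
Saddle points occur where the two diagonal entries have opposite signs: (-4, 3), (-2, 2), (0, 3), (2, 2). Count: 4.

4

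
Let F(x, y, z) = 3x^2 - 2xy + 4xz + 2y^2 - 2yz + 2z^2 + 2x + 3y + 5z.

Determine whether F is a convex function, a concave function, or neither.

convex

F is quadratic, so its Hessian is the constant matrix H = [[6, -2, 4], [-2, 4, -2], [4, -2, 4]].
Leading principal minors: 6, 20, 24.
All positive ⇒ H ≻ 0 ⇒ convex.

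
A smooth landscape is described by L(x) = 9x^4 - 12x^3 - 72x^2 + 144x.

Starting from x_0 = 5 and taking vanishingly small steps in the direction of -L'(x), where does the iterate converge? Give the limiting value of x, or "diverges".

2

L'(x) = 36(x - 2)(x - 1)(x + 2), so L'(5) = 3024.
Gradient descent moves in the -L' direction, i.e. x is decreasing.
The nearest critical point in that direction is x = 2, where L'' = 144 > 0 (a local minimum). The iterate converges there.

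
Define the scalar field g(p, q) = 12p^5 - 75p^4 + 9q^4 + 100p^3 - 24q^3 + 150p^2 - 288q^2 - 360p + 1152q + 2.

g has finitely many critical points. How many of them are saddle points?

g separates as a function of p plus a function of q, so ∇g=0 decouples.
∂g/∂p = 60(p - 3)(p - 2)(p - 1)(p + 1) = 0 at p ∈ {-1, 1, 2, 3}; ∂g/∂q = 36(q - 4)(q - 2)(q + 4) = 0 at q ∈ {-4, 2, 4}.
The Hessian is diagonal: diag(g_pp, g_qq). Second derivatives: g_pp(-1)=-1440, g_pp(1)=240, g_pp(2)=-180, g_pp(3)=480; g_qq(-4)=1728, g_qq(2)=-432, g_qq(4)=576.
Saddle points occur where the two diagonal entries have opposite signs: (-1, -4), (-1, 4), (1, 2), (2, -4), (2, 4), (3, 2). Count: 6.

6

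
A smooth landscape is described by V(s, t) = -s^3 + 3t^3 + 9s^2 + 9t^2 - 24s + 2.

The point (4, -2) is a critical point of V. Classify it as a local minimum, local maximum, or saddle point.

The mixed partial ∂²V/∂s∂t is 0, so the Hessian at any point is diag(V_ss, V_tt) = diag(6(-s + 3), 18(t + 1)).
At (4, -2): H = diag(-6, -18).
Both eigenvalues are negative, so H is negative definite: a local maximum.

local maximum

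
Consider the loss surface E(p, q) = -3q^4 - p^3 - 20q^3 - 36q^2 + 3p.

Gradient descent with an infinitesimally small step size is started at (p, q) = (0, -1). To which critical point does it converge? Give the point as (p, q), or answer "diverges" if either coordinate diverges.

E is separable, so gradient descent decouples: p follows -∂E/∂p, q follows -∂E/∂q.
∂E/∂p = -3(p - 1)(p + 1); at p=0 this is 3, so p decreases.
∂E/∂q = -12q(q + 2)(q + 3); at q=-1 this is 24, so q decreases.
p converges to its nearest critical value -1 (a local min of the p-part); q converges to -2. The iterate converges to (-1, -2).

(-1, -2)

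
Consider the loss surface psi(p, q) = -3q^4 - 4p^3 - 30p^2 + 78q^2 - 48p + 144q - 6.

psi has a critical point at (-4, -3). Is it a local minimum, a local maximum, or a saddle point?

The mixed partial ∂²psi/∂p∂q is 0, so the Hessian at any point is diag(psi_pp, psi_qq) = diag(-12(2p + 5), 12(-3q^2 + 13)).
At (-4, -3): H = diag(36, -168).
The eigenvalues have opposite signs, so H is indefinite: a saddle point.

saddle point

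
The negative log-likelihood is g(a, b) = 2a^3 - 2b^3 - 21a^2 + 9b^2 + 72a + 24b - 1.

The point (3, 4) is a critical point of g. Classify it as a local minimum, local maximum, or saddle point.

local maximum

The mixed partial ∂²g/∂a∂b is 0, so the Hessian at any point is diag(g_aa, g_bb) = diag(6(2a - 7), 6(-2b + 3)).
At (3, 4): H = diag(-6, -30).
Both eigenvalues are negative, so H is negative definite: a local maximum.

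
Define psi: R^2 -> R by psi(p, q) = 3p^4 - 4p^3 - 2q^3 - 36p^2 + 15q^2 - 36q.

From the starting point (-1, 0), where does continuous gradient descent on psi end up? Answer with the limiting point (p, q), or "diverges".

(-2, 2)

psi is separable, so gradient descent decouples: p follows -∂psi/∂p, q follows -∂psi/∂q.
∂psi/∂p = 12p(p - 3)(p + 2); at p=-1 this is 48, so p decreases.
∂psi/∂q = -6(q - 3)(q - 2); at q=0 this is -36, so q increases.
p converges to its nearest critical value -2 (a local min of the p-part); q converges to 2. The iterate converges to (-2, 2).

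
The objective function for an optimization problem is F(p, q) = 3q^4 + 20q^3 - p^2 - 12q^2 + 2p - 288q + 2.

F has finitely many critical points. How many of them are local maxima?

1

F separates as a function of p plus a function of q, so ∇F=0 decouples.
∂F/∂p = -2(p - 1) = 0 at p ∈ {1}; ∂F/∂q = 12(q - 2)(q + 3)(q + 4) = 0 at q ∈ {-4, -3, 2}.
The Hessian is diagonal: diag(F_pp, F_qq). Second derivatives: F_pp(1)=-2; F_qq(-4)=72, F_qq(-3)=-60, F_qq(2)=360.
Local maxima occur where both diagonal entries negative: (1, -3). Count: 1.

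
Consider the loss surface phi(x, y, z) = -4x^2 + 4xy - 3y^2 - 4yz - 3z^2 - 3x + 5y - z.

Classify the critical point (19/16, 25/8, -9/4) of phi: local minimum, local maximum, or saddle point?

local maximum

The Hessian is constant: H = [[-8, 4, 0], [4, -6, -4], [0, -4, -6]].
Leading principal minors: Δ₁ = -8, Δ₂ = 32, Δ₃ = -64.
The minors alternate sign starting negative (−, +, −), so H is negative definite: a local maximum.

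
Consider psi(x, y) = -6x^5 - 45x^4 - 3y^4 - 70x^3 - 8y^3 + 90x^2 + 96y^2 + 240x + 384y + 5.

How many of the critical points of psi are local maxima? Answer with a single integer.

4

psi separates as a function of x plus a function of y, so ∇psi=0 decouples.
∂psi/∂x = -30(x - 1)(x + 1)(x + 2)(x + 4) = 0 at x ∈ {-4, -2, -1, 1}; ∂psi/∂y = -12(y - 4)(y + 2)(y + 4) = 0 at y ∈ {-4, -2, 4}.
The Hessian is diagonal: diag(psi_xx, psi_yy). Second derivatives: psi_xx(-4)=900, psi_xx(-2)=-180, psi_xx(-1)=180, psi_xx(1)=-900; psi_yy(-4)=-192, psi_yy(-2)=144, psi_yy(4)=-576.
Local maxima occur where both diagonal entries negative: (-2, -4), (-2, 4), (1, -4), (1, 4). Count: 4.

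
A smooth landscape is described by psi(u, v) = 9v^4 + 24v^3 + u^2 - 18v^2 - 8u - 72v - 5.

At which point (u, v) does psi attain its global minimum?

psi(u,v) separates as P(u) + Q(v) − 5, so its minimum is min P + min Q − 5.
P'(u) = 2u - 8 vanishes at u ∈ {4}; Q'(v) = 36(v - 1)(v + 1)(v + 2) vanishes at v ∈ {-2, -1, 1}.
Local minima of P (where P''>0): P(4)=-16. Local minima of Q: Q(-2)=24, Q(1)=-57.
So the global minimum of psi is P(4) + Q(1) − 5 = -16 − 57 − 5 = -78, attained at (4, 1).

(4, 1)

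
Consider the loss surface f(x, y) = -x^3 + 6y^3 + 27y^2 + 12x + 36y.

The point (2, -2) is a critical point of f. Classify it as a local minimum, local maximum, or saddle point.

The mixed partial ∂²f/∂x∂y is 0, so the Hessian at any point is diag(f_xx, f_yy) = diag(-6x, 18(2y + 3)).
At (2, -2): H = diag(-12, -18).
Both eigenvalues are negative, so H is negative definite: a local maximum.

local maximum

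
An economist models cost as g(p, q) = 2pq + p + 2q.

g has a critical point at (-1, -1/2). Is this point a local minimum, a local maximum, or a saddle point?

The Hessian of g is constant: H = [[0, 2], [2, 0]].
det(H) = 0·0 − 2² = -4.
Since det(H) < 0, H is indefinite and the critical point is a saddle point.

saddle point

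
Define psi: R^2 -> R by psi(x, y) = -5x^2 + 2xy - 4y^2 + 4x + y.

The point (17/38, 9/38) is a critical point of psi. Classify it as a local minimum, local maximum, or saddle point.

The Hessian of psi is constant: H = [[-10, 2], [2, -8]].
det(H) = (-10)·(-8) − 2² = 76.
det(H) > 0 and tr(H) = -18 < 0, so H is negative definite and the point is a local maximum.

local maximum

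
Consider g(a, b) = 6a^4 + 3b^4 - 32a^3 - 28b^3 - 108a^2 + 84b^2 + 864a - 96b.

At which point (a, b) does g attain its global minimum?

(-3, 4)

g(a,b) separates as P(a) + Q(b), so its minimum is min P + min Q.
P'(a) = 24(a - 4)(a - 3)(a + 3) vanishes at a ∈ {-3, 3, 4}; Q'(b) = 12(b - 4)(b - 2)(b - 1) vanishes at b ∈ {1, 2, 4}.
Local minima of P (where P''>0): P(-3)=-2214, P(4)=1216. Local minima of Q: Q(1)=-37, Q(4)=-64.
So the global minimum of g is P(-3) + Q(4) = -2214 − 64 = -2278, attained at (-3, 4).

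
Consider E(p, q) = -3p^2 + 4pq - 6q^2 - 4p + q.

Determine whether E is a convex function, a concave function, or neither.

E is quadratic, so its Hessian is the constant matrix H = [[-6, 4], [4, -12]].
det(H) = 56, tr(H) = -18.
det(H) > 0 and tr(H) < 0, so H is negative definite everywhere: concave.

concave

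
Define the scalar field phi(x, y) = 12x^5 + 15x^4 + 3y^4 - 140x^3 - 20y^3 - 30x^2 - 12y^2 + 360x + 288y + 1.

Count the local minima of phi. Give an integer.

4

phi separates as a function of x plus a function of y, so ∇phi=0 decouples.
∂phi/∂x = 60(x - 2)(x - 1)(x + 1)(x + 3) = 0 at x ∈ {-3, -1, 1, 2}; ∂phi/∂y = 12(y - 4)(y - 3)(y + 2) = 0 at y ∈ {-2, 3, 4}.
The Hessian is diagonal: diag(phi_xx, phi_yy). Second derivatives: phi_xx(-3)=-2400, phi_xx(-1)=720, phi_xx(1)=-480, phi_xx(2)=900; phi_yy(-2)=360, phi_yy(3)=-60, phi_yy(4)=72.
Local minima occur where both diagonal entries positive: (-1, -2), (-1, 4), (2, -2), (2, 4). Count: 4.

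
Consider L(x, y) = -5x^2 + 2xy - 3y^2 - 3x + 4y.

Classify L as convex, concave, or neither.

concave

L is quadratic, so its Hessian is the constant matrix H = [[-10, 2], [2, -6]].
det(H) = 56, tr(H) = -16.
det(H) > 0 and tr(H) < 0, so H is negative definite everywhere: concave.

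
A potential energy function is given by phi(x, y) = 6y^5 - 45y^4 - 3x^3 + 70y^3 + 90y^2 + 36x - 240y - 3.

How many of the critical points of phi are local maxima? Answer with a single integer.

phi separates as a function of x plus a function of y, so ∇phi=0 decouples.
∂phi/∂x = -9(x - 2)(x + 2) = 0 at x ∈ {-2, 2}; ∂phi/∂y = 30(y - 4)(y - 2)(y - 1)(y + 1) = 0 at y ∈ {-1, 1, 2, 4}.
The Hessian is diagonal: diag(phi_xx, phi_yy). Second derivatives: phi_xx(-2)=36, phi_xx(2)=-36; phi_yy(-1)=-900, phi_yy(1)=180, phi_yy(2)=-180, phi_yy(4)=900.
Local maxima occur where both diagonal entries negative: (2, -1), (2, 2). Count: 2.

2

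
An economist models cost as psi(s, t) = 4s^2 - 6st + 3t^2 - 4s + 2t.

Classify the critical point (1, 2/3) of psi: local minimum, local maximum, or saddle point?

The Hessian of psi is constant: H = [[8, -6], [-6, 6]].
det(H) = 8·6 − (-6)² = 12.
det(H) > 0 and tr(H) = 14 > 0, so H is positive definite and the point is a local minimum.

local minimum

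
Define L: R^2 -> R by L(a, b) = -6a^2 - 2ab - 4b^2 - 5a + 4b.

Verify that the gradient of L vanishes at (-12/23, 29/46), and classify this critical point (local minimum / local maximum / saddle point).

local maximum

∇L = (-12a - 2b - 5, -2a - 8b + 4); substituting (-12/23, 29/46) gives ∇L = (0, 0), so (-12/23, 29/46) is indeed a critical point.
The Hessian of L is constant: H = [[-12, -2], [-2, -8]].
det(H) = (-12)·(-8) − (-2)² = 92.
det(H) > 0 and tr(H) = -20 < 0, so H is negative definite and the point is a local maximum.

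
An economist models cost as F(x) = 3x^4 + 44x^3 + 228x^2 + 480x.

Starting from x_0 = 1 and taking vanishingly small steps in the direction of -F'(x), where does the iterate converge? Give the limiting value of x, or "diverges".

F'(x) = 12(x + 2)(x + 4)(x + 5), so F'(1) = 1080.
Gradient descent moves in the -F' direction, i.e. x is decreasing.
The nearest critical point in that direction is x = -2, where F'' = 72 > 0 (a local minimum). The iterate converges there.

-2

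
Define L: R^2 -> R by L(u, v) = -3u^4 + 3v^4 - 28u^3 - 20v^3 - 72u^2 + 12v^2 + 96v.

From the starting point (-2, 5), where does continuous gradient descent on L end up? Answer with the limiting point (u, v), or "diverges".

(-3, 4)

L is separable, so gradient descent decouples: u follows -∂L/∂u, v follows -∂L/∂v.
∂L/∂u = -12u(u + 3)(u + 4); at u=-2 this is 48, so u decreases.
∂L/∂v = 12(v - 4)(v - 2)(v + 1); at v=5 this is 216, so v decreases.
u converges to its nearest critical value -3 (a local min of the u-part); v converges to 4. The iterate converges to (-3, 4).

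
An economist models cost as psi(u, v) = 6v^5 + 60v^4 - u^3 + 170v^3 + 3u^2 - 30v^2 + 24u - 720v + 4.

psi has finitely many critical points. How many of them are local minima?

2

psi separates as a function of u plus a function of v, so ∇psi=0 decouples.
∂psi/∂u = -3(u - 4)(u + 2) = 0 at u ∈ {-2, 4}; ∂psi/∂v = 30(v - 1)(v + 2)(v + 3)(v + 4) = 0 at v ∈ {-4, -3, -2, 1}.
The Hessian is diagonal: diag(psi_uu, psi_vv). Second derivatives: psi_uu(-2)=18, psi_uu(4)=-18; psi_vv(-4)=-300, psi_vv(-3)=120, psi_vv(-2)=-180, psi_vv(1)=1800.
Local minima occur where both diagonal entries positive: (-2, -3), (-2, 1). Count: 2.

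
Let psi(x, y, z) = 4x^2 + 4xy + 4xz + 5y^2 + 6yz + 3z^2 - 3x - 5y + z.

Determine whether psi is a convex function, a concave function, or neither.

convex

psi is quadratic, so its Hessian is the constant matrix H = [[8, 4, 4], [4, 10, 6], [4, 6, 6]].
Leading principal minors: 8, 64, 128.
All positive ⇒ H ≻ 0 ⇒ convex.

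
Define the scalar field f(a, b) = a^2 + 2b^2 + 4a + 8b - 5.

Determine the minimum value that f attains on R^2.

-17

f(a,b) separates as P(a) + Q(b) − 5, so its minimum is min P + min Q − 5.
P'(a) = 2a + 4 vanishes at a ∈ {-2}; Q'(b) = 4b + 8 vanishes at b ∈ {-2}.
Local minima of P (where P''>0): P(-2)=-4. Local minima of Q: Q(-2)=-8.
So the global minimum of f is P(-2) + Q(-2) − 5 = -4 − 8 − 5 = -17, attained at (-2, -2).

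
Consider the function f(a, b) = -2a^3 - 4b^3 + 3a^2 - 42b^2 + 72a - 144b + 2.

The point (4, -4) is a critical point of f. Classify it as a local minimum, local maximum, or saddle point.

saddle point

The mixed partial ∂²f/∂a∂b is 0, so the Hessian at any point is diag(f_aa, f_bb) = diag(6(-2a + 1), -12(2b + 7)).
At (4, -4): H = diag(-42, 12).
The eigenvalues have opposite signs, so H is indefinite: a saddle point.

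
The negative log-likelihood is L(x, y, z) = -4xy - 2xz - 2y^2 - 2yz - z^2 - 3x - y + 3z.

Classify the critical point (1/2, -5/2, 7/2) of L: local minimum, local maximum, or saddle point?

saddle point

The Hessian is constant: H = [[0, -4, -2], [-4, -4, -2], [-2, -2, -2]].
Leading principal minors: Δ₁ = 0, Δ₂ = -16, Δ₃ = 16.
The minors fit neither the all-positive nor the alternating-sign pattern, so H is indefinite: a saddle point.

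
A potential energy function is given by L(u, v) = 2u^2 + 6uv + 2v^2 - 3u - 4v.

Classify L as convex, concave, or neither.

neither

L is quadratic, so its Hessian is the constant matrix H = [[4, 6], [6, 4]].
det(H) = -20, tr(H) = 8.
det(H) < 0, so H is indefinite: neither convex nor concave.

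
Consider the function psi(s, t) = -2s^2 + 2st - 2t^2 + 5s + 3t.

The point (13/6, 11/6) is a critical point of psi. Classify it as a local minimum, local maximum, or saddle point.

local maximum

The Hessian of psi is constant: H = [[-4, 2], [2, -4]].
det(H) = (-4)·(-4) − 2² = 12.
det(H) > 0 and tr(H) = -8 < 0, so H is negative definite and the point is a local maximum.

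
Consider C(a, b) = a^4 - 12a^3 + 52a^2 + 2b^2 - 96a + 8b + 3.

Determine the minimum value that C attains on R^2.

-69

C(a,b) separates as P(a) + Q(b) + 3, so its minimum is min P + min Q + 3.
P'(a) = 4(a - 4)(a - 3)(a - 2) vanishes at a ∈ {2, 3, 4}; Q'(b) = 4b + 8 vanishes at b ∈ {-2}.
Local minima of P (where P''>0): P(2)=-64, P(4)=-64. Local minima of Q: Q(-2)=-8.
So the global minimum of C is P(2) + Q(-2) + 3 = -64 − 8 + 3 = -69, attained at (2, -2).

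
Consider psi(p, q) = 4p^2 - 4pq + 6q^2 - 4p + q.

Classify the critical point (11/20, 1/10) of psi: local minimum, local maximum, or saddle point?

local minimum

The Hessian of psi is constant: H = [[8, -4], [-4, 12]].
det(H) = 8·12 − (-4)² = 80.
det(H) > 0 and tr(H) = 20 > 0, so H is positive definite and the point is a local minimum.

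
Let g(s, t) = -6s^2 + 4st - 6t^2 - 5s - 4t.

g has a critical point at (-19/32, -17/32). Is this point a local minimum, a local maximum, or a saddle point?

local maximum

The Hessian of g is constant: H = [[-12, 4], [4, -12]].
det(H) = (-12)·(-12) − 4² = 128.
det(H) > 0 and tr(H) = -24 < 0, so H is negative definite and the point is a local maximum.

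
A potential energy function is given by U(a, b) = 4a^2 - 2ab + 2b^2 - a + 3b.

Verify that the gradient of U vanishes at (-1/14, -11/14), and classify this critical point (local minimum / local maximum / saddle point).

∇U = (8a - 2b - 1, -2a + 4b + 3); substituting (-1/14, -11/14) gives ∇U = (0, 0), so (-1/14, -11/14) is indeed a critical point.
The Hessian of U is constant: H = [[8, -2], [-2, 4]].
det(H) = 8·4 − (-2)² = 28.
det(H) > 0 and tr(H) = 12 > 0, so H is positive definite and the point is a local minimum.

local minimum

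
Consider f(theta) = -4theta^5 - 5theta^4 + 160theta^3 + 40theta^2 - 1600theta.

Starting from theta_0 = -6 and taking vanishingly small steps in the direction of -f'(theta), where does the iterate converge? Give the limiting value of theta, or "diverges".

-5

f'(theta) = -20(theta - 4)(theta - 2)(theta + 2)(theta + 5), so f'(-6) = -6400.
Gradient descent moves in the -f' direction, i.e. theta is increasing.
The nearest critical point in that direction is theta = -5, where f'' = 3780 > 0 (a local minimum). The iterate converges there.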